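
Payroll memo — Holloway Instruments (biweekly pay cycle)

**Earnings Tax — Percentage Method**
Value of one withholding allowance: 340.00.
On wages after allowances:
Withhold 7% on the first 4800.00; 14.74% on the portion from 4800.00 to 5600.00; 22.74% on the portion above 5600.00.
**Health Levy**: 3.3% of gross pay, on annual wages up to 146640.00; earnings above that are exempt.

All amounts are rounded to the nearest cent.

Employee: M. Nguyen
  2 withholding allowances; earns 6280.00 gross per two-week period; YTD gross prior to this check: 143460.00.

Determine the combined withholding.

Earnings Tax: taxable = 6280.00 − 2×340.00 = 5600.00
  336.00 + 14.74% × (5600.00 − 4800.00) = 336.00 + 14.74% × 800.00 = 453.92
Health Levy: cap 146640.00 − YTD 143460.00 = 3180.00 subject; 3.3% × 3180.00 = 104.94
Total: 453.92 + 104.94 = 558.86

558.86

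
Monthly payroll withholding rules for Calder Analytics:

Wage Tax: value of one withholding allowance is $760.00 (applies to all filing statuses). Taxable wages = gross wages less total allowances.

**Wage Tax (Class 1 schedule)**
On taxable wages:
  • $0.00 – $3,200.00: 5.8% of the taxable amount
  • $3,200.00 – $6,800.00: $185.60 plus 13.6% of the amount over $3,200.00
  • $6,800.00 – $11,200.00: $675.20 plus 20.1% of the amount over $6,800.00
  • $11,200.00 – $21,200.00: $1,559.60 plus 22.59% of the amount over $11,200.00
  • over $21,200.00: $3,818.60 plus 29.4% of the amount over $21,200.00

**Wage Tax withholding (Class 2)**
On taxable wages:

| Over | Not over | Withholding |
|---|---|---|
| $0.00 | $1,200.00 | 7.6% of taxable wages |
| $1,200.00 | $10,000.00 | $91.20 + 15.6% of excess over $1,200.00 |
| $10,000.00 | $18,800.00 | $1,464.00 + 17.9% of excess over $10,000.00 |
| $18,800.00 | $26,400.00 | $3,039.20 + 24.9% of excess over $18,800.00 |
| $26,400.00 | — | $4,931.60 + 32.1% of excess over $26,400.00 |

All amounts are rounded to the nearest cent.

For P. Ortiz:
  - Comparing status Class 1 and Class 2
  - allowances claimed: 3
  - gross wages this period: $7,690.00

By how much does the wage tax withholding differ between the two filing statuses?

$261.80

Wage Tax (Class 1): taxable = $7,690.00 − 3×$760.00 = $5,410.00
  $185.60 + 13.6% × ($5,410.00 − $3,200.00) = $185.60 + 13.6% × $2,210.00 = $486.16
Wage Tax (Class 2): taxable = $7,690.00 − 3×$760.00 = $5,410.00
  $91.20 + 15.6% × ($5,410.00 − $1,200.00) = $91.20 + 15.6% × $4,210.00 = $747.96
Difference: |$486.16 − $747.96| = $261.80 (higher under Class 2)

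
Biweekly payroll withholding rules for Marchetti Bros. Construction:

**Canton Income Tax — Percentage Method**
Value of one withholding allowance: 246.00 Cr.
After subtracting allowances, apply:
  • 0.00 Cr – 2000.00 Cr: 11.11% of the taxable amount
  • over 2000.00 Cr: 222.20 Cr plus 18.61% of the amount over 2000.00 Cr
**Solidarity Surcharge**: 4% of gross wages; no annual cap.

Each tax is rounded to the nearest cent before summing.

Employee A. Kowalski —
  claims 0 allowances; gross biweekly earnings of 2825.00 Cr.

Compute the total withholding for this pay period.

488.73 Cr

Canton Income Tax: taxable = 2825.00 Cr
  222.20 Cr + 18.61% × (2825.00 Cr − 2000.00 Cr) = 222.20 Cr + 18.61% × 825.00 Cr = 375.73 Cr
Solidarity Surcharge: 4% × 2825.00 Cr = 113.00 Cr
Total: 375.73 Cr + 113.00 Cr = 488.73 Cr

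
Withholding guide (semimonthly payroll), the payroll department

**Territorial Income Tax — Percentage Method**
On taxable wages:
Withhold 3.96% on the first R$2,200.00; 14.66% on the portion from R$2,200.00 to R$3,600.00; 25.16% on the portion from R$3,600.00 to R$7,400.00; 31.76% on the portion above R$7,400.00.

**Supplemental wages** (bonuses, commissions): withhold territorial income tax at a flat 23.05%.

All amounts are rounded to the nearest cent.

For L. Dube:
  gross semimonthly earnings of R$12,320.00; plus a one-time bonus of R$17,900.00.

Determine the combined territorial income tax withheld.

R$6,936.98

Territorial Income Tax: taxable = R$12,320.00
  R$1,248.44 + 31.76% × (R$12,320.00 − R$7,400.00) = R$1,248.44 + 31.76% × R$4,920.00 = R$2,811.03
Supplemental (23.05% flat on bonus): 23.05% × R$17,900.00 = R$4,125.95
Total territorial income tax: R$2,811.03 + R$4,125.95 = R$6,936.98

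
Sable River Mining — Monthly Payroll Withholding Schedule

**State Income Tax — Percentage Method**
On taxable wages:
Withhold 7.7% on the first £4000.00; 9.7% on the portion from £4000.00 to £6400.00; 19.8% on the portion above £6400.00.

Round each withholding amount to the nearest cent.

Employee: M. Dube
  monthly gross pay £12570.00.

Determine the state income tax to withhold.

State Income Tax: taxable = £12570.00
  £540.80 + 19.8% × (£12570.00 − £6400.00) = £540.80 + 19.8% × £6170.00 = £1762.46

£1762.46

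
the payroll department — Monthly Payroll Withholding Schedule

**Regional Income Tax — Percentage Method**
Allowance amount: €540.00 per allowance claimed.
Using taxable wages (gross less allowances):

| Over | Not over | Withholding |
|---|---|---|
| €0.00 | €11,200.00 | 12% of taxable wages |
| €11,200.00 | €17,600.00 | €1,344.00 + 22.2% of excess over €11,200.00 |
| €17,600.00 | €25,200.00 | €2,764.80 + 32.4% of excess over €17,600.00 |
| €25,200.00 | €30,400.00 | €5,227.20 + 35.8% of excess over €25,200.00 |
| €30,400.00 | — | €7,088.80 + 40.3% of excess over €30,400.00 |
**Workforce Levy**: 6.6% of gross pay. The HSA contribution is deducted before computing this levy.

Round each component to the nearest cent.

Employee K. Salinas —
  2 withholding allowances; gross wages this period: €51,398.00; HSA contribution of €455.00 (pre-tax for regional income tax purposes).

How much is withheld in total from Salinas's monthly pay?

€18,294.63

Regional Income Tax: taxable = €51,398.00 − €455.00 − 2×€540.00 = €49,863.00
  €7,088.80 + 40.3% × (€49,863.00 − €30,400.00) = €7,088.80 + 40.3% × €19,463.00 = €14,932.39
Workforce Levy: 6.6% × €50,943.00 = €3,362.24
Total: €14,932.39 + €3,362.24 = €18,294.63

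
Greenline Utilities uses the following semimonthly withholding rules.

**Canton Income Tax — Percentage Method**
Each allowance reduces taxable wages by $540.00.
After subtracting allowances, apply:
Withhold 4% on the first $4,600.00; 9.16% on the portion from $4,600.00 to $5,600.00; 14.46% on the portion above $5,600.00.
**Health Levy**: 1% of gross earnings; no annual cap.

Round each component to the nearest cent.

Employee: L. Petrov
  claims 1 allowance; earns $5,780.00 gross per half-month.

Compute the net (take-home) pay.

Canton Income Tax: taxable = $5,780.00 − 1×$540.00 = $5,240.00
  $184.00 + 9.16% × ($5,240.00 − $4,600.00) = $184.00 + 9.16% × $640.00 = $242.62
Health Levy: 1% × $5,780.00 = $57.80
Total withheld: $242.62 + $57.80 = $300.42
Net pay: $5,780.00 − $300.42 = $5,479.58

$5,479.58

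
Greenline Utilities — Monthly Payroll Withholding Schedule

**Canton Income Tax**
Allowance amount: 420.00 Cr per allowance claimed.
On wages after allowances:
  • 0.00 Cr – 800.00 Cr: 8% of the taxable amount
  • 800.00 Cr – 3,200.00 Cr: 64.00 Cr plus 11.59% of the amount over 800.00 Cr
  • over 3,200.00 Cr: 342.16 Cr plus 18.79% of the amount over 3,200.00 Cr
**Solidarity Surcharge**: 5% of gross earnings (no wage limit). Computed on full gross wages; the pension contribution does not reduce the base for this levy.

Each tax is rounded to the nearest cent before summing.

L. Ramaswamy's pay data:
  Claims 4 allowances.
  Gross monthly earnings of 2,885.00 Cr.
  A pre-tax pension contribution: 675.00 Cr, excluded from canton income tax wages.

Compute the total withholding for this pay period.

186.65 Cr

Canton Income Tax: taxable = 2,885.00 Cr − 675.00 Cr − 4×420.00 Cr = 530.00 Cr
  8% × 530.00 Cr = 42.40 Cr
Solidarity Surcharge: 5% × 2,885.00 Cr = 144.25 Cr
Total: 42.40 Cr + 144.25 Cr = 186.65 Cr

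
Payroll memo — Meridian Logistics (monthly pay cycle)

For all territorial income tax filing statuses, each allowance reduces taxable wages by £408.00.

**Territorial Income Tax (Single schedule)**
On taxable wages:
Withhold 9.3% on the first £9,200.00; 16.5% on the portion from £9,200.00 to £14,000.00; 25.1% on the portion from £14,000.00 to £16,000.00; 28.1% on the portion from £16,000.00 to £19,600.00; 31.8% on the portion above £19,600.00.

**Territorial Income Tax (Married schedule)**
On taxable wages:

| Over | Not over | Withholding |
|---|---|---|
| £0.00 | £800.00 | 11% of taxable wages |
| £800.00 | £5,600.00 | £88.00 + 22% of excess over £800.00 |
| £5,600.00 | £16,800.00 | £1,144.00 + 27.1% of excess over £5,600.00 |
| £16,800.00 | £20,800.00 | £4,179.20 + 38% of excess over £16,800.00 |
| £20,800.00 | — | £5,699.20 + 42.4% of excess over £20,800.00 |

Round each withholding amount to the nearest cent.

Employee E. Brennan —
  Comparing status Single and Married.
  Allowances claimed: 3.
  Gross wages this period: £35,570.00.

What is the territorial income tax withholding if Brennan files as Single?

£7,850.43

Territorial Income Tax (Single): taxable = £35,570.00 − 3×£408.00 = £34,346.00
  £3,161.20 + 31.8% × (£34,346.00 − £19,600.00) = £3,161.20 + 31.8% × £14,746.00 = £7,850.43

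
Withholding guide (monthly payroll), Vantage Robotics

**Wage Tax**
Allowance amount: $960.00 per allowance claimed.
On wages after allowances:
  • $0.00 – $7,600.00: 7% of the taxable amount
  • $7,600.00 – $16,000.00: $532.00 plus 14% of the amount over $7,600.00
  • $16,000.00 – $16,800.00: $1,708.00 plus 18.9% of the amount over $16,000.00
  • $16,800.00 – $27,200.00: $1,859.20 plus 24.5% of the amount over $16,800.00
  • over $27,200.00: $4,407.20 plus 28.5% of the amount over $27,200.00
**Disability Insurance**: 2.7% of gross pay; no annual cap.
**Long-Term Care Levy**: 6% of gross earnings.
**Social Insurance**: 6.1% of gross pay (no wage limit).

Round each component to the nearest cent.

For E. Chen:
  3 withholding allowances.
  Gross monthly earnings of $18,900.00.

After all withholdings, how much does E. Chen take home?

Wage Tax: taxable = $18,900.00 − 3×$960.00 = $16,020.00
  $1,708.00 + 18.9% × ($16,020.00 − $16,000.00) = $1,708.00 + 18.9% × $20.00 = $1,711.78
Disability Insurance: 2.7% × $18,900.00 = $510.30
Long-Term Care Levy: 6% × $18,900.00 = $1,134.00
Social Insurance: 6.1% × $18,900.00 = $1,152.90
Total withheld: $1,711.78 + $510.30 + $1,134.00 + $1,152.90 = $4,508.98
Net pay: $18,900.00 − $4,508.98 = $14,391.02

$14,391.02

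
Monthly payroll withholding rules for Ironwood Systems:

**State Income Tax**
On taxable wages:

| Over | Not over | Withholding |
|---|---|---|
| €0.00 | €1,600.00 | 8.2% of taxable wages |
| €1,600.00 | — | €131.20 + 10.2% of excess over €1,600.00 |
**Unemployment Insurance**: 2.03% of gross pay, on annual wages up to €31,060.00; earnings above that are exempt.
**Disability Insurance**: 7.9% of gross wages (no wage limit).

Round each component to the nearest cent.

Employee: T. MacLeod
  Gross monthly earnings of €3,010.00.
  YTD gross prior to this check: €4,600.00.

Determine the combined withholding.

€573.91

State Income Tax: taxable = €3,010.00
  €131.20 + 10.2% × (€3,010.00 − €1,600.00) = €131.20 + 10.2% × €1,410.00 = €275.02
Unemployment Insurance: 2.03% × €3,010.00 = €61.10
Disability Insurance: 7.9% × €3,010.00 = €237.79
Total: €275.02 + €61.10 + €237.79 = €573.91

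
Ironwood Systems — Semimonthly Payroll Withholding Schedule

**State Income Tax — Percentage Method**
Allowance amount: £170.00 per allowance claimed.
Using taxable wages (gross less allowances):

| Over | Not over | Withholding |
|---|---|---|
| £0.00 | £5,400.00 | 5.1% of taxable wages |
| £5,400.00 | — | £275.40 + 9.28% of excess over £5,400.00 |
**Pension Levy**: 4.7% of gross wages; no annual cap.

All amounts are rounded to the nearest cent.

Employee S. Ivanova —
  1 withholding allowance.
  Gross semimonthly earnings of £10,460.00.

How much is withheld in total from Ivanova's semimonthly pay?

State Income Tax: taxable = £10,460.00 − 1×£170.00 = £10,290.00
  £275.40 + 9.28% × (£10,290.00 − £5,400.00) = £275.40 + 9.28% × £4,890.00 = £729.19
Pension Levy: 4.7% × £10,460.00 = £491.62
Total: £729.19 + £491.62 = £1,220.81

£1,220.81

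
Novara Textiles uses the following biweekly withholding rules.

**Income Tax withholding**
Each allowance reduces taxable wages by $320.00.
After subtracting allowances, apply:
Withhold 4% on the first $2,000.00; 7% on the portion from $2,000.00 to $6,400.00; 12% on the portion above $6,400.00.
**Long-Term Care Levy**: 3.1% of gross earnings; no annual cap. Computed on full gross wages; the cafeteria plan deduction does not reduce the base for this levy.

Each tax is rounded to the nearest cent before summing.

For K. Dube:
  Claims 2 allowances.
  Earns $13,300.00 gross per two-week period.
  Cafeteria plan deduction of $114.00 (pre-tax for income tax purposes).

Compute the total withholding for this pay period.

$1,537.82

Income Tax: taxable = $13,300.00 − $114.00 − 2×$320.00 = $12,546.00
  $388.00 + 12% × ($12,546.00 − $6,400.00) = $388.00 + 12% × $6,146.00 = $1,125.52
Long-Term Care Levy: 3.1% × $13,300.00 = $412.30
Total: $1,125.52 + $412.30 = $1,537.82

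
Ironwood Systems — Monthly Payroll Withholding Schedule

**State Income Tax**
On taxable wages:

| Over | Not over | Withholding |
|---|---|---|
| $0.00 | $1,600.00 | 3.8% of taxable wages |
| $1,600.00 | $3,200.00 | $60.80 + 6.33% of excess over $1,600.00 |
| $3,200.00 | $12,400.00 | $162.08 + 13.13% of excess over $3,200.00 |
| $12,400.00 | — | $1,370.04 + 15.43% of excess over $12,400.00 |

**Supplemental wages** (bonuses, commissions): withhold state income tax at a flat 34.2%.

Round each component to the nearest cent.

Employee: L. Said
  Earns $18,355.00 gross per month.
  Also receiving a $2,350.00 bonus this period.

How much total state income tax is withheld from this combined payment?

$3,092.60

State Income Tax: taxable = $18,355.00
  $1,370.04 + 15.43% × ($18,355.00 − $12,400.00) = $1,370.04 + 15.43% × $5,955.00 = $2,288.90
Supplemental (34.2% flat on bonus): 34.2% × $2,350.00 = $803.70
Total state income tax: $2,288.90 + $803.70 = $3,092.60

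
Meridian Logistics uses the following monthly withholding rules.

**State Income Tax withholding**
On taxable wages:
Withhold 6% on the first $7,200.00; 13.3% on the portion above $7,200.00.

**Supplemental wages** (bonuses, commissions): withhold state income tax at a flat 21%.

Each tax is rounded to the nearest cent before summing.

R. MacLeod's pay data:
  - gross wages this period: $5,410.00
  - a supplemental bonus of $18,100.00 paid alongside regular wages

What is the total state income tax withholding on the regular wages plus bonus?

State Income Tax: taxable = $5,410.00
  6% × $5,410.00 = $324.60
Supplemental (21% flat on bonus): 21% × $18,100.00 = $3,801.00
Total state income tax: $324.60 + $3,801.00 = $4,125.60

$4,125.60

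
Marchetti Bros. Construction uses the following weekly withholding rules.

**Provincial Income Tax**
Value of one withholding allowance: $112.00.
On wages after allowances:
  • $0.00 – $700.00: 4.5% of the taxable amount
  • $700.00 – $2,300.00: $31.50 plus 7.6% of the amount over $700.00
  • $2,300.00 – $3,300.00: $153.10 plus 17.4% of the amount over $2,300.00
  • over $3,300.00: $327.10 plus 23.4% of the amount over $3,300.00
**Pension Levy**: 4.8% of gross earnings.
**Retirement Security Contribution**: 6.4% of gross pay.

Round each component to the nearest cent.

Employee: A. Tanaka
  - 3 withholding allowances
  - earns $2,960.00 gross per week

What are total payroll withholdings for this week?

$541.00

Provincial Income Tax: taxable = $2,960.00 − 3×$112.00 = $2,624.00
  $153.10 + 17.4% × ($2,624.00 − $2,300.00) = $153.10 + 17.4% × $324.00 = $209.48
Pension Levy: 4.8% × $2,960.00 = $142.08
Retirement Security Contribution: 6.4% × $2,960.00 = $189.44
Total: $209.48 + $142.08 + $189.44 = $541.00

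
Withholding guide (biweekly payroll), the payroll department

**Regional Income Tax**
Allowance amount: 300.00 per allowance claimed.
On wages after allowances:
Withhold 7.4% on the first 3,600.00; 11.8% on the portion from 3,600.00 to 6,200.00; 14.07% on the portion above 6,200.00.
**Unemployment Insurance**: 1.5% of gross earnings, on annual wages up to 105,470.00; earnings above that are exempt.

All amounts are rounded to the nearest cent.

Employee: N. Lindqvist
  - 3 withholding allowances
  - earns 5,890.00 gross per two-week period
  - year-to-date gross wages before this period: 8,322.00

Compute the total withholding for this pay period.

Regional Income Tax: taxable = 5,890.00 − 3×300.00 = 4,990.00
  266.40 + 11.8% × (4,990.00 − 3,600.00) = 266.40 + 11.8% × 1,390.00 = 430.42
Unemployment Insurance: 1.5% × 5,890.00 = 88.35
Total: 430.42 + 88.35 = 518.77

518.77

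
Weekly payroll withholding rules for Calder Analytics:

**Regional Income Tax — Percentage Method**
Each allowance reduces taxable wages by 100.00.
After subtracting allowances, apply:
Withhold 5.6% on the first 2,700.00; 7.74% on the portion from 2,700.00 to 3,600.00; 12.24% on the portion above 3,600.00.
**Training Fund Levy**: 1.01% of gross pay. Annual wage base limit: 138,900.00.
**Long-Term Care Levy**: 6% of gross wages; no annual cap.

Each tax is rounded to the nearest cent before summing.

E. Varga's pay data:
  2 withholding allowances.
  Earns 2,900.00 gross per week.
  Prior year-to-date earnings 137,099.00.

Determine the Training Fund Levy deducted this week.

Training Fund Levy: cap 138,900.00 − YTD 137,099.00 = 1,801.00 subject; 1.01% × 1,801.00 = 18.19

18.19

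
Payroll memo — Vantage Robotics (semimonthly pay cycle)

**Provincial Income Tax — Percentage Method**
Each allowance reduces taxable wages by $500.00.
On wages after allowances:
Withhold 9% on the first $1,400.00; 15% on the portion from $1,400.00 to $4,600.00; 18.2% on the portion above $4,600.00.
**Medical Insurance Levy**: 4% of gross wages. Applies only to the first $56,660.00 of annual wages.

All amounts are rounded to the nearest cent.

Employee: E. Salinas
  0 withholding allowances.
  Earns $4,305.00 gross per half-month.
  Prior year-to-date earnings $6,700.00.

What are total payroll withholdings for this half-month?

Provincial Income Tax: taxable = $4,305.00
  $126.00 + 15% × ($4,305.00 − $1,400.00) = $126.00 + 15% × $2,905.00 = $561.75
Medical Insurance Levy: 4% × $4,305.00 = $172.20
Total: $561.75 + $172.20 = $733.95

$733.95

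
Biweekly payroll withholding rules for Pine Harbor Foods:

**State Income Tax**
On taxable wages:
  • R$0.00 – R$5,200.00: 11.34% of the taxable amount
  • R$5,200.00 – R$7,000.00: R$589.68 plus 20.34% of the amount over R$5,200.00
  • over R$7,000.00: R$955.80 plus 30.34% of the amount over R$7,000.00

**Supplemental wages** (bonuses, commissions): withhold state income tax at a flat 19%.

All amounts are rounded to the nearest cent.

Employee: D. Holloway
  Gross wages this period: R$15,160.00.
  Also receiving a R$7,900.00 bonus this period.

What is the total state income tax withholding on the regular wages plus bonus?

State Income Tax: taxable = R$15,160.00
  R$955.80 + 30.34% × (R$15,160.00 − R$7,000.00) = R$955.80 + 30.34% × R$8,160.00 = R$3,431.54
Supplemental (19% flat on bonus): 19% × R$7,900.00 = R$1,501.00
Total state income tax: R$3,431.54 + R$1,501.00 = R$4,932.54

R$4,932.54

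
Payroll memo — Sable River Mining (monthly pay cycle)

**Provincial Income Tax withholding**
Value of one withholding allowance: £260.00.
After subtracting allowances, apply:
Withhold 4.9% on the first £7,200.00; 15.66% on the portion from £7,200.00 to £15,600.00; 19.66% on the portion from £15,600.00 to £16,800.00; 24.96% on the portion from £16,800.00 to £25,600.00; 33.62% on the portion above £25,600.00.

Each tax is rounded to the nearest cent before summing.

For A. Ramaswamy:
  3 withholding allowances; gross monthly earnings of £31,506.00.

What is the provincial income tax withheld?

Provincial Income Tax: taxable = £31,506.00 − 3×£260.00 = £30,726.00
  £4,100.64 + 33.62% × (£30,726.00 − £25,600.00) = £4,100.64 + 33.62% × £5,126.00 = £5,824.00

£5,824.00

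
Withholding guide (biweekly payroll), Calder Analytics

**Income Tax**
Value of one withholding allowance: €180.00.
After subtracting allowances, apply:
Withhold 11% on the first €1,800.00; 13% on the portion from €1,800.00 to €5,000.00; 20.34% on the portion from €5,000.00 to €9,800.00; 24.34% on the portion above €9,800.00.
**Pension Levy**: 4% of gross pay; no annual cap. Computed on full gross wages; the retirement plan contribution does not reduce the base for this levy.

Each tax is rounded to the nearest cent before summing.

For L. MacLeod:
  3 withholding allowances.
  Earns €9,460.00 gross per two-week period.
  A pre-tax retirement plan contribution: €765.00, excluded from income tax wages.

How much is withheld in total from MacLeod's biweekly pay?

Income Tax: taxable = €9,460.00 − €765.00 − 3×€180.00 = €8,155.00
  €614.00 + 20.34% × (€8,155.00 − €5,000.00) = €614.00 + 20.34% × €3,155.00 = €1,255.73
Pension Levy: 4% × €9,460.00 = €378.40
Total: €1,255.73 + €378.40 = €1,634.13

€1,634.13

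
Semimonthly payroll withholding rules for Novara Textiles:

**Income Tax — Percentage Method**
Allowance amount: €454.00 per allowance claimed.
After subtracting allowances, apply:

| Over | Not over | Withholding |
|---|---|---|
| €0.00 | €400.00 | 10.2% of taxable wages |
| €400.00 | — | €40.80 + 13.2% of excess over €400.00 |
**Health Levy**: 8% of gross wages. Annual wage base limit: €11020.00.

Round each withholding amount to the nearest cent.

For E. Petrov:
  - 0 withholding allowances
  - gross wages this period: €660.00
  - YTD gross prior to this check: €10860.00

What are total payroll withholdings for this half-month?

€87.92

Income Tax: taxable = €660.00
  €40.80 + 13.2% × (€660.00 − €400.00) = €40.80 + 13.2% × €260.00 = €75.12
Health Levy: cap €11020.00 − YTD €10860.00 = €160.00 subject; 8% × €160.00 = €12.80
Total: €75.12 + €12.80 = €87.92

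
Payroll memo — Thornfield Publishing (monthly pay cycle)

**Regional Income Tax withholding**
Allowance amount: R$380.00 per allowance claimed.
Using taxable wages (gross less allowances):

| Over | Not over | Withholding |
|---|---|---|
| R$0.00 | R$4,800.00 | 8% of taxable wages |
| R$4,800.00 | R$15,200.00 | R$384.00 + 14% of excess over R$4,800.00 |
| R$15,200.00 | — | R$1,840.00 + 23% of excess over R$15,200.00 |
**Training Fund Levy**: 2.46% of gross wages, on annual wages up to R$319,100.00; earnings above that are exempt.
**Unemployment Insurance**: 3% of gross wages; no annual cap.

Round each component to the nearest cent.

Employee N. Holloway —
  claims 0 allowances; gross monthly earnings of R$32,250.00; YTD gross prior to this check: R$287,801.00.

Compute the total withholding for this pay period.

R$7,498.96

Regional Income Tax: taxable = R$32,250.00
  R$1,840.00 + 23% × (R$32,250.00 − R$15,200.00) = R$1,840.00 + 23% × R$17,050.00 = R$5,761.50
Training Fund Levy: cap R$319,100.00 − YTD R$287,801.00 = R$31,299.00 subject; 2.46% × R$31,299.00 = R$769.96
Unemployment Insurance: 3% × R$32,250.00 = R$967.50
Total: R$5,761.50 + R$769.96 + R$967.50 = R$7,498.96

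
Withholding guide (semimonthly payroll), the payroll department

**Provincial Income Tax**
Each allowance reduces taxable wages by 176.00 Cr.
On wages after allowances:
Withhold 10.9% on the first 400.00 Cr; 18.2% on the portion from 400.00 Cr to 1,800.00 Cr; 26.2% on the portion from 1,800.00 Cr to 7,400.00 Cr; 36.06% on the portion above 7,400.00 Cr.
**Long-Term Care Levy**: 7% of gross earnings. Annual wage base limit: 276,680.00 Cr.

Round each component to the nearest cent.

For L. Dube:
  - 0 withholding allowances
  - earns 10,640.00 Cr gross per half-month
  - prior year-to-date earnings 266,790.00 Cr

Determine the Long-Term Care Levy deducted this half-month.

692.30 Cr

Long-Term Care Levy: cap 276,680.00 Cr − YTD 266,790.00 Cr = 9,890.00 Cr subject; 7% × 9,890.00 Cr = 692.30 Cr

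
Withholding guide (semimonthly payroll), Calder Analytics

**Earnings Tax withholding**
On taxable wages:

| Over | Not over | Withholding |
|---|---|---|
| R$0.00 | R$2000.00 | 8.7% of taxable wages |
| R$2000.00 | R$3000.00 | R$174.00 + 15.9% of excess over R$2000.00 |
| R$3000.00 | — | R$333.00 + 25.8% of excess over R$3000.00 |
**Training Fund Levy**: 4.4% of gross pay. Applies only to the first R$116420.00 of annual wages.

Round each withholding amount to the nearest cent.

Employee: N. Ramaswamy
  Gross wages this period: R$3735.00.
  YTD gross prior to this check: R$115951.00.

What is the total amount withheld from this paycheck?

R$543.27

Earnings Tax: taxable = R$3735.00
  R$333.00 + 25.8% × (R$3735.00 − R$3000.00) = R$333.00 + 25.8% × R$735.00 = R$522.63
Training Fund Levy: cap R$116420.00 − YTD R$115951.00 = R$469.00 subject; 4.4% × R$469.00 = R$20.64
Total: R$522.63 + R$20.64 = R$543.27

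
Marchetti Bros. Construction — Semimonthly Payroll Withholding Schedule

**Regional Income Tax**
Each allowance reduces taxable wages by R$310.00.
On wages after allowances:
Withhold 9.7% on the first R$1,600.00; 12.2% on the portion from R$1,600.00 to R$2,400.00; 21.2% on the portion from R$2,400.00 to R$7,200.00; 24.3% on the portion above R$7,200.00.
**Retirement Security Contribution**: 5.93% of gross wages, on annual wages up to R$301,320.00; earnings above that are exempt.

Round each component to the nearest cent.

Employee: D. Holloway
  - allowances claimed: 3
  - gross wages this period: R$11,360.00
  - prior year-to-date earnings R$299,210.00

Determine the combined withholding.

Regional Income Tax: taxable = R$11,360.00 − 3×R$310.00 = R$10,430.00
  R$1,270.40 + 24.3% × (R$10,430.00 − R$7,200.00) = R$1,270.40 + 24.3% × R$3,230.00 = R$2,055.29
Retirement Security Contribution: cap R$301,320.00 − YTD R$299,210.00 = R$2,110.00 subject; 5.93% × R$2,110.00 = R$125.12
Total: R$2,055.29 + R$125.12 = R$2,180.41

R$2,180.41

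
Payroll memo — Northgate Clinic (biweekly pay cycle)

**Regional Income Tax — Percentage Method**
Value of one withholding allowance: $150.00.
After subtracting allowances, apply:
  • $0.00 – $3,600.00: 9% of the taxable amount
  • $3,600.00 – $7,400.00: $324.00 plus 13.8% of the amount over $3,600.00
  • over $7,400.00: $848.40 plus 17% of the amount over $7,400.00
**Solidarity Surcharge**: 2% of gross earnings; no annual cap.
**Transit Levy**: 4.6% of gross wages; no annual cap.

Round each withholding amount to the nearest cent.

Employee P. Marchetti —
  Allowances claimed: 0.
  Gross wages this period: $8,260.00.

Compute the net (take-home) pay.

$6,720.24

Regional Income Tax: taxable = $8,260.00
  $848.40 + 17% × ($8,260.00 − $7,400.00) = $848.40 + 17% × $860.00 = $994.60
Solidarity Surcharge: 2% × $8,260.00 = $165.20
Transit Levy: 4.6% × $8,260.00 = $379.96
Total withheld: $994.60 + $165.20 + $379.96 = $1,539.76
Net pay: $8,260.00 − $1,539.76 = $6,720.24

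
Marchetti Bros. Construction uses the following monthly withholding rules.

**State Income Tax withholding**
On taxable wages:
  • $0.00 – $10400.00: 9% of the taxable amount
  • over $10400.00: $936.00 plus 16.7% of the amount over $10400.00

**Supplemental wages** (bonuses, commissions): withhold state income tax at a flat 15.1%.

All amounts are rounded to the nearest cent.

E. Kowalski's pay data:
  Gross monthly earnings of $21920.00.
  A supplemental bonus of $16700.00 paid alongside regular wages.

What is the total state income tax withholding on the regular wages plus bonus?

State Income Tax: taxable = $21920.00
  $936.00 + 16.7% × ($21920.00 − $10400.00) = $936.00 + 16.7% × $11520.00 = $2859.84
Supplemental (15.1% flat on bonus): 15.1% × $16700.00 = $2521.70
Total state income tax: $2859.84 + $2521.70 = $5381.54

$5381.54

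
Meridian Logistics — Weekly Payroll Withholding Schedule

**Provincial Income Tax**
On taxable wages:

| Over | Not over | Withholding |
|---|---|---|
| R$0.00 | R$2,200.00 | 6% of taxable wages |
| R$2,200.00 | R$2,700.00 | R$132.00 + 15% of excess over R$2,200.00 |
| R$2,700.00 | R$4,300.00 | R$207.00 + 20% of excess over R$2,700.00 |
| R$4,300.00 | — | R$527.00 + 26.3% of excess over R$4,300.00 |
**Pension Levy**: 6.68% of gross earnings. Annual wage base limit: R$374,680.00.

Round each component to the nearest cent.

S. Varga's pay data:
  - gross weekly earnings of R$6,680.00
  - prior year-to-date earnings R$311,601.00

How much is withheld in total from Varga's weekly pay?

R$1,599.16

Provincial Income Tax: taxable = R$6,680.00
  R$527.00 + 26.3% × (R$6,680.00 − R$4,300.00) = R$527.00 + 26.3% × R$2,380.00 = R$1,152.94
Pension Levy: 6.68% × R$6,680.00 = R$446.22
Total: R$1,152.94 + R$446.22 = R$1,599.16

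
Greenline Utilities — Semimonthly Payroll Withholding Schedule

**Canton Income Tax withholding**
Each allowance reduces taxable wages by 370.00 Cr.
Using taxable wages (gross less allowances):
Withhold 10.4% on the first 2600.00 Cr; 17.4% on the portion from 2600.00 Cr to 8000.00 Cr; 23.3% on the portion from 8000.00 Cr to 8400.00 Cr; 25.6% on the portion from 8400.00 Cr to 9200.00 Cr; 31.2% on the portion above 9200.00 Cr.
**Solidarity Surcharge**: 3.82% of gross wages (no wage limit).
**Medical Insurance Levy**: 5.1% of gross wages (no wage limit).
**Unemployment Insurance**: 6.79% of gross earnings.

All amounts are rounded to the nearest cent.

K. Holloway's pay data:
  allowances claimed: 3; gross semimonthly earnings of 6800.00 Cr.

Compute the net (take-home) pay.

4923.66 Cr

Canton Income Tax: taxable = 6800.00 Cr − 3×370.00 Cr = 5690.00 Cr
  270.40 Cr + 17.4% × (5690.00 Cr − 2600.00 Cr) = 270.40 Cr + 17.4% × 3090.00 Cr = 808.06 Cr
Solidarity Surcharge: 3.82% × 6800.00 Cr = 259.76 Cr
Medical Insurance Levy: 5.1% × 6800.00 Cr = 346.80 Cr
Unemployment Insurance: 6.79% × 6800.00 Cr = 461.72 Cr
Total withheld: 808.06 Cr + 259.76 Cr + 346.80 Cr + 461.72 Cr = 1876.34 Cr
Net pay: 6800.00 Cr − 1876.34 Cr = 4923.66 Cr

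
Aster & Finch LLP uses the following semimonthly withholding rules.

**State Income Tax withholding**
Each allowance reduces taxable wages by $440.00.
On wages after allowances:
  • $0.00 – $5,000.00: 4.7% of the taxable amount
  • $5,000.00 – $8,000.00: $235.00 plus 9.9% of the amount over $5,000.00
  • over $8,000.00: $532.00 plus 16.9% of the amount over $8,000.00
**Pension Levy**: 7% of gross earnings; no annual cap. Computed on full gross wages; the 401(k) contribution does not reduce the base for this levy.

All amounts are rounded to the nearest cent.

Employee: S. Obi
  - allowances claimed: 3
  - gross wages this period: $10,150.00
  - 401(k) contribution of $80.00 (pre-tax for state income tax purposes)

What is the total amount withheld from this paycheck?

$1,369.25

State Income Tax: taxable = $10,150.00 − $80.00 − 3×$440.00 = $8,750.00
  $532.00 + 16.9% × ($8,750.00 − $8,000.00) = $532.00 + 16.9% × $750.00 = $658.75
Pension Levy: 7% × $10,150.00 = $710.50
Total: $658.75 + $710.50 = $1,369.25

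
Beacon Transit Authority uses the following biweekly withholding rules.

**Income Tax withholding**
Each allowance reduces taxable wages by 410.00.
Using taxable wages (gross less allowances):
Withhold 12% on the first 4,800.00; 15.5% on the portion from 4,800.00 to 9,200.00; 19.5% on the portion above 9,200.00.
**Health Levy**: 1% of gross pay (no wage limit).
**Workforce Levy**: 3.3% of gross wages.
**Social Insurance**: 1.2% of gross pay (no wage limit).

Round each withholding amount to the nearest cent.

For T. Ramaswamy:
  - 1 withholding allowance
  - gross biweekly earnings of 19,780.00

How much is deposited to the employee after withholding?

Income Tax: taxable = 19,780.00 − 1×410.00 = 19,370.00
  1,258.00 + 19.5% × (19,370.00 − 9,200.00) = 1,258.00 + 19.5% × 10,170.00 = 3,241.15
Health Levy: 1% × 19,780.00 = 197.80
Workforce Levy: 3.3% × 19,780.00 = 652.74
Social Insurance: 1.2% × 19,780.00 = 237.36
Total withheld: 3,241.15 + 197.80 + 652.74 + 237.36 = 4,329.05
Net pay: 19,780.00 − 4,329.05 = 15,450.95

15,450.95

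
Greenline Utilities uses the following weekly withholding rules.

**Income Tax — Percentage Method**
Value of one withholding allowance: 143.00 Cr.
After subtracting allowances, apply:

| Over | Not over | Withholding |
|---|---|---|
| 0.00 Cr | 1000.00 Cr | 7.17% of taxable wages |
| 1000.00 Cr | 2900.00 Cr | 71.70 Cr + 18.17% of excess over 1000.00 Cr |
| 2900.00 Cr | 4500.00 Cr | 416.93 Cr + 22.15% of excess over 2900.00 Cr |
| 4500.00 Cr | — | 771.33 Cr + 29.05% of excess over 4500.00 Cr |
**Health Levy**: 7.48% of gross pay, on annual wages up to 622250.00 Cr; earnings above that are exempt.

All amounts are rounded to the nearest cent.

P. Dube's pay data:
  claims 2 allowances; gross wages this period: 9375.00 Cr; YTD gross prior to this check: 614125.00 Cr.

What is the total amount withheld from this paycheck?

Income Tax: taxable = 9375.00 Cr − 2×143.00 Cr = 9089.00 Cr
  771.33 Cr + 29.05% × (9089.00 Cr − 4500.00 Cr) = 771.33 Cr + 29.05% × 4589.00 Cr = 2104.43 Cr
Health Levy: cap 622250.00 Cr − YTD 614125.00 Cr = 8125.00 Cr subject; 7.48% × 8125.00 Cr = 607.75 Cr
Total: 2104.43 Cr + 607.75 Cr = 2712.18 Cr

2712.18 Cr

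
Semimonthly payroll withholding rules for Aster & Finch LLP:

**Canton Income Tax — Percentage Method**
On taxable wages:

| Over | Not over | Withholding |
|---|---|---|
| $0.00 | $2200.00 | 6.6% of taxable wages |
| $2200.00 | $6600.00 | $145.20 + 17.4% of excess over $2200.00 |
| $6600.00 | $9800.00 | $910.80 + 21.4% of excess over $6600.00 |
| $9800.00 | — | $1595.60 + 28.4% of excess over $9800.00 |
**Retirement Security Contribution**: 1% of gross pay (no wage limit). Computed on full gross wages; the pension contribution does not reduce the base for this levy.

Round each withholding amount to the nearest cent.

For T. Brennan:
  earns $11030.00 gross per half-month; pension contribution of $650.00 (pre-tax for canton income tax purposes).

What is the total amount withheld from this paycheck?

Canton Income Tax: taxable = $11030.00 − $650.00 = $10380.00
  $1595.60 + 28.4% × ($10380.00 − $9800.00) = $1595.60 + 28.4% × $580.00 = $1760.32
Retirement Security Contribution: 1% × $11030.00 = $110.30
Total: $1760.32 + $110.30 = $1870.62

$1870.62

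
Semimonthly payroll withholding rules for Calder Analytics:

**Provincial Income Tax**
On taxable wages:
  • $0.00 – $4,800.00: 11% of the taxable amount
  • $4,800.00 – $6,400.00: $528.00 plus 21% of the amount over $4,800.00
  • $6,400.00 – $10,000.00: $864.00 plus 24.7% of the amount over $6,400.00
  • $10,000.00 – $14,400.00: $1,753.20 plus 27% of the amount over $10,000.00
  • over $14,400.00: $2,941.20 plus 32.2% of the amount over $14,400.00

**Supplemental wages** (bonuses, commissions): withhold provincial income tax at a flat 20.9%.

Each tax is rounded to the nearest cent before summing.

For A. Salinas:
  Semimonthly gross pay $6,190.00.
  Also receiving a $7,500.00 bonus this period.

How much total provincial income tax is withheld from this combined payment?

$2,387.40

Provincial Income Tax: taxable = $6,190.00
  $528.00 + 21% × ($6,190.00 − $4,800.00) = $528.00 + 21% × $1,390.00 = $819.90
Supplemental (20.9% flat on bonus): 20.9% × $7,500.00 = $1,567.50
Total provincial income tax: $819.90 + $1,567.50 = $2,387.40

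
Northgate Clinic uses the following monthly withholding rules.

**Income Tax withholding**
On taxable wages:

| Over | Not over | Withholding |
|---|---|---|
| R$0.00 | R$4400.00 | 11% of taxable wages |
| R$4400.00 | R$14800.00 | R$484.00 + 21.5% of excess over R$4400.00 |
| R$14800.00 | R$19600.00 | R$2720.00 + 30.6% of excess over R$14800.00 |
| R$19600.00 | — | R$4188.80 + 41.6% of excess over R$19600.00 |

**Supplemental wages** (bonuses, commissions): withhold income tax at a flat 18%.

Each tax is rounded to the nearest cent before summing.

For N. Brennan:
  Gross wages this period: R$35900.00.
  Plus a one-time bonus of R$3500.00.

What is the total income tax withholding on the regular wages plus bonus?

Income Tax: taxable = R$35900.00
  R$4188.80 + 41.6% × (R$35900.00 − R$19600.00) = R$4188.80 + 41.6% × R$16300.00 = R$10969.60
Supplemental (18% flat on bonus): 18% × R$3500.00 = R$630.00
Total income tax: R$10969.60 + R$630.00 = R$11599.60

R$11599.60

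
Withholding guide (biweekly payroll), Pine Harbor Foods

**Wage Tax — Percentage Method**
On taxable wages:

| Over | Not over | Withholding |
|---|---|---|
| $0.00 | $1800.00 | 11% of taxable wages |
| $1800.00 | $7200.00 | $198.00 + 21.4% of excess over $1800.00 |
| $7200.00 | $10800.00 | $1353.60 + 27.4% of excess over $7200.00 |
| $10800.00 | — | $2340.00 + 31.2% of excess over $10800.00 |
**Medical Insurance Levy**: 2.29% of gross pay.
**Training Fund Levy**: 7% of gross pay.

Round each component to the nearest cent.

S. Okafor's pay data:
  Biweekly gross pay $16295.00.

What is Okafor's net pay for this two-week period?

$10726.75

Wage Tax: taxable = $16295.00
  $2340.00 + 31.2% × ($16295.00 − $10800.00) = $2340.00 + 31.2% × $5495.00 = $4054.44
Medical Insurance Levy: 2.29% × $16295.00 = $373.16
Training Fund Levy: 7% × $16295.00 = $1140.65
Total withheld: $4054.44 + $373.16 + $1140.65 = $5568.25
Net pay: $16295.00 − $5568.25 = $10726.75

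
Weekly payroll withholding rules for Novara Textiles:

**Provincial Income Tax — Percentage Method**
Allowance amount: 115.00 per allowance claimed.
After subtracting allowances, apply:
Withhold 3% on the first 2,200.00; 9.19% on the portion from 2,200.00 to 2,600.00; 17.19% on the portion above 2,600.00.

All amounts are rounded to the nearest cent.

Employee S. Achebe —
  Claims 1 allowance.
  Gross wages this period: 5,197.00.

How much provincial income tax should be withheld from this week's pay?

Provincial Income Tax: taxable = 5,197.00 − 1×115.00 = 5,082.00
  102.76 + 17.19% × (5,082.00 − 2,600.00) = 102.76 + 17.19% × 2,482.00 = 529.42

529.42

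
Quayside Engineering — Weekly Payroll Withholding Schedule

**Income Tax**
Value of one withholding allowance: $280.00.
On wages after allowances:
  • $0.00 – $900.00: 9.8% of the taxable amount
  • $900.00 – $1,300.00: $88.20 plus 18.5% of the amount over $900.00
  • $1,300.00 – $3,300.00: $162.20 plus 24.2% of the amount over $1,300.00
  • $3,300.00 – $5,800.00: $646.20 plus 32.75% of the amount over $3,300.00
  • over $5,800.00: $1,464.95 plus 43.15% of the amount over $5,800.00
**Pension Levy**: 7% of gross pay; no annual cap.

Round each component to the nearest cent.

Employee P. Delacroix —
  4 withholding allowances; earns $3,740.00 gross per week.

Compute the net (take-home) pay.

$2,996.56

Income Tax: taxable = $3,740.00 − 4×$280.00 = $2,620.00
  $162.20 + 24.2% × ($2,620.00 − $1,300.00) = $162.20 + 24.2% × $1,320.00 = $481.64
Pension Levy: 7% × $3,740.00 = $261.80
Total withheld: $481.64 + $261.80 = $743.44
Net pay: $3,740.00 − $743.44 = $2,996.56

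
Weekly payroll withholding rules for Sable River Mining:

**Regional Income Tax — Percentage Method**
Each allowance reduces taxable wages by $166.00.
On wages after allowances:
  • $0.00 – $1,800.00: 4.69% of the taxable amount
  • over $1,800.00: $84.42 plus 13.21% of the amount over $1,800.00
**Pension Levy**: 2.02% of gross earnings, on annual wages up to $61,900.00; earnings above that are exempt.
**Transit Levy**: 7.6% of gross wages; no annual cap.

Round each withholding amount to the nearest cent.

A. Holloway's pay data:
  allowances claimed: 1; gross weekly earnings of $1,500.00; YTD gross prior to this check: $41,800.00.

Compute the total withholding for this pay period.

$206.86

Regional Income Tax: taxable = $1,500.00 − 1×$166.00 = $1,334.00
  4.69% × $1,334.00 = $62.56
Pension Levy: 2.02% × $1,500.00 = $30.30
Transit Levy: 7.6% × $1,500.00 = $114.00
Total: $62.56 + $30.30 + $114.00 = $206.86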